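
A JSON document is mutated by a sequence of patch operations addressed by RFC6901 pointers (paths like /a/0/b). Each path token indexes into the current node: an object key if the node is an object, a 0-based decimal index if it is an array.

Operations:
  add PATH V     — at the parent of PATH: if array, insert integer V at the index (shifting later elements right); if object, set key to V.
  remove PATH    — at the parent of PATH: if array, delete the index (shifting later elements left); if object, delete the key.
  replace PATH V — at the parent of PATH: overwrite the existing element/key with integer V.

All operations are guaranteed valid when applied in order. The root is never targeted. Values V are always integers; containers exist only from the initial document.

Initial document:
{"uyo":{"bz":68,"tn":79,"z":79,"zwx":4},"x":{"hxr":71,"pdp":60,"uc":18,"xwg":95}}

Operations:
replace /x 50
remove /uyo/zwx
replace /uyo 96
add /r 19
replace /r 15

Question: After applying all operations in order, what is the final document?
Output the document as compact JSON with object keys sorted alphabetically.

Answer: {"r":15,"uyo":96,"x":50}

Derivation:
After op 1 (replace /x 50): {"uyo":{"bz":68,"tn":79,"z":79,"zwx":4},"x":50}
After op 2 (remove /uyo/zwx): {"uyo":{"bz":68,"tn":79,"z":79},"x":50}
After op 3 (replace /uyo 96): {"uyo":96,"x":50}
After op 4 (add /r 19): {"r":19,"uyo":96,"x":50}
After op 5 (replace /r 15): {"r":15,"uyo":96,"x":50}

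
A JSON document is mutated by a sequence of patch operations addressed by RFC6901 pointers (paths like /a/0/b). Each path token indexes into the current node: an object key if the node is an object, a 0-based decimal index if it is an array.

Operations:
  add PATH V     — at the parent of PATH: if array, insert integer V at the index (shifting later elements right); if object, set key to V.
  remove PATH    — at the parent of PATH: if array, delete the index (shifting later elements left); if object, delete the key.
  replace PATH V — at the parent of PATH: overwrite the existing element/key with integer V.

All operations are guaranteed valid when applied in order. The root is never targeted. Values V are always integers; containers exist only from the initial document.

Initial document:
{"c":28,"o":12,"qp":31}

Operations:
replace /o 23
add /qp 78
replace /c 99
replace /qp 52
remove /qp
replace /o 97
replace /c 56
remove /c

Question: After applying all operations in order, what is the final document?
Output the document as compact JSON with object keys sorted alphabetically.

After op 1 (replace /o 23): {"c":28,"o":23,"qp":31}
After op 2 (add /qp 78): {"c":28,"o":23,"qp":78}
After op 3 (replace /c 99): {"c":99,"o":23,"qp":78}
After op 4 (replace /qp 52): {"c":99,"o":23,"qp":52}
After op 5 (remove /qp): {"c":99,"o":23}
After op 6 (replace /o 97): {"c":99,"o":97}
After op 7 (replace /c 56): {"c":56,"o":97}
After op 8 (remove /c): {"o":97}

Answer: {"o":97}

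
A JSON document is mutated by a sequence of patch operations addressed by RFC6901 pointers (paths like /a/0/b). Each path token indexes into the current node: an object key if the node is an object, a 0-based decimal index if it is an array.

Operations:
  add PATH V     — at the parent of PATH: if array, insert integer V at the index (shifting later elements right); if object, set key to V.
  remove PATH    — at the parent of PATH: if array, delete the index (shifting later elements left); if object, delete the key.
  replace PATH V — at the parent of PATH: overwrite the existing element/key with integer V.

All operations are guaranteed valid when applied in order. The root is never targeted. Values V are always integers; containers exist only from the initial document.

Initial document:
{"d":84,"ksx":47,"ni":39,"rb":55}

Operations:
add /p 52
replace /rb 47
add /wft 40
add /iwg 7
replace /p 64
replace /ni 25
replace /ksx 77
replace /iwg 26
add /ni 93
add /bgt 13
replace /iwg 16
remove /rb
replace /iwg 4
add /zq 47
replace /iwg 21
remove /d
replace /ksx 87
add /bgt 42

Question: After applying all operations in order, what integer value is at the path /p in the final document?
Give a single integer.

Answer: 64

Derivation:
After op 1 (add /p 52): {"d":84,"ksx":47,"ni":39,"p":52,"rb":55}
After op 2 (replace /rb 47): {"d":84,"ksx":47,"ni":39,"p":52,"rb":47}
After op 3 (add /wft 40): {"d":84,"ksx":47,"ni":39,"p":52,"rb":47,"wft":40}
After op 4 (add /iwg 7): {"d":84,"iwg":7,"ksx":47,"ni":39,"p":52,"rb":47,"wft":40}
After op 5 (replace /p 64): {"d":84,"iwg":7,"ksx":47,"ni":39,"p":64,"rb":47,"wft":40}
After op 6 (replace /ni 25): {"d":84,"iwg":7,"ksx":47,"ni":25,"p":64,"rb":47,"wft":40}
After op 7 (replace /ksx 77): {"d":84,"iwg":7,"ksx":77,"ni":25,"p":64,"rb":47,"wft":40}
After op 8 (replace /iwg 26): {"d":84,"iwg":26,"ksx":77,"ni":25,"p":64,"rb":47,"wft":40}
After op 9 (add /ni 93): {"d":84,"iwg":26,"ksx":77,"ni":93,"p":64,"rb":47,"wft":40}
After op 10 (add /bgt 13): {"bgt":13,"d":84,"iwg":26,"ksx":77,"ni":93,"p":64,"rb":47,"wft":40}
After op 11 (replace /iwg 16): {"bgt":13,"d":84,"iwg":16,"ksx":77,"ni":93,"p":64,"rb":47,"wft":40}
After op 12 (remove /rb): {"bgt":13,"d":84,"iwg":16,"ksx":77,"ni":93,"p":64,"wft":40}
After op 13 (replace /iwg 4): {"bgt":13,"d":84,"iwg":4,"ksx":77,"ni":93,"p":64,"wft":40}
After op 14 (add /zq 47): {"bgt":13,"d":84,"iwg":4,"ksx":77,"ni":93,"p":64,"wft":40,"zq":47}
After op 15 (replace /iwg 21): {"bgt":13,"d":84,"iwg":21,"ksx":77,"ni":93,"p":64,"wft":40,"zq":47}
After op 16 (remove /d): {"bgt":13,"iwg":21,"ksx":77,"ni":93,"p":64,"wft":40,"zq":47}
After op 17 (replace /ksx 87): {"bgt":13,"iwg":21,"ksx":87,"ni":93,"p":64,"wft":40,"zq":47}
After op 18 (add /bgt 42): {"bgt":42,"iwg":21,"ksx":87,"ni":93,"p":64,"wft":40,"zq":47}
Value at /p: 64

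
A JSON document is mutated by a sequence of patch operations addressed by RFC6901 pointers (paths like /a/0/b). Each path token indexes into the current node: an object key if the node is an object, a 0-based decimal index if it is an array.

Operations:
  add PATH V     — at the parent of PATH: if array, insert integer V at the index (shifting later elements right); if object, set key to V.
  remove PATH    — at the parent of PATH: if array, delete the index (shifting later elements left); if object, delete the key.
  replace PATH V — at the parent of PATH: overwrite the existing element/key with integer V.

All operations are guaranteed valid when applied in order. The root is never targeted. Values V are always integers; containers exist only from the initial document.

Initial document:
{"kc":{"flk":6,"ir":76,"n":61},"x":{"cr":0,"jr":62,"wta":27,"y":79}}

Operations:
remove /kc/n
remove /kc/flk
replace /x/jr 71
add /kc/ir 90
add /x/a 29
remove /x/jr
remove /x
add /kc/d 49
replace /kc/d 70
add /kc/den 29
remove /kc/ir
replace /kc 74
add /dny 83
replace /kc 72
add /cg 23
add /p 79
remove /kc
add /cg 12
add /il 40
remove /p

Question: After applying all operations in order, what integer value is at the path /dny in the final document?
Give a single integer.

Answer: 83

Derivation:
After op 1 (remove /kc/n): {"kc":{"flk":6,"ir":76},"x":{"cr":0,"jr":62,"wta":27,"y":79}}
After op 2 (remove /kc/flk): {"kc":{"ir":76},"x":{"cr":0,"jr":62,"wta":27,"y":79}}
After op 3 (replace /x/jr 71): {"kc":{"ir":76},"x":{"cr":0,"jr":71,"wta":27,"y":79}}
After op 4 (add /kc/ir 90): {"kc":{"ir":90},"x":{"cr":0,"jr":71,"wta":27,"y":79}}
After op 5 (add /x/a 29): {"kc":{"ir":90},"x":{"a":29,"cr":0,"jr":71,"wta":27,"y":79}}
After op 6 (remove /x/jr): {"kc":{"ir":90},"x":{"a":29,"cr":0,"wta":27,"y":79}}
After op 7 (remove /x): {"kc":{"ir":90}}
After op 8 (add /kc/d 49): {"kc":{"d":49,"ir":90}}
After op 9 (replace /kc/d 70): {"kc":{"d":70,"ir":90}}
After op 10 (add /kc/den 29): {"kc":{"d":70,"den":29,"ir":90}}
After op 11 (remove /kc/ir): {"kc":{"d":70,"den":29}}
After op 12 (replace /kc 74): {"kc":74}
After op 13 (add /dny 83): {"dny":83,"kc":74}
After op 14 (replace /kc 72): {"dny":83,"kc":72}
After op 15 (add /cg 23): {"cg":23,"dny":83,"kc":72}
After op 16 (add /p 79): {"cg":23,"dny":83,"kc":72,"p":79}
After op 17 (remove /kc): {"cg":23,"dny":83,"p":79}
After op 18 (add /cg 12): {"cg":12,"dny":83,"p":79}
After op 19 (add /il 40): {"cg":12,"dny":83,"il":40,"p":79}
After op 20 (remove /p): {"cg":12,"dny":83,"il":40}
Value at /dny: 83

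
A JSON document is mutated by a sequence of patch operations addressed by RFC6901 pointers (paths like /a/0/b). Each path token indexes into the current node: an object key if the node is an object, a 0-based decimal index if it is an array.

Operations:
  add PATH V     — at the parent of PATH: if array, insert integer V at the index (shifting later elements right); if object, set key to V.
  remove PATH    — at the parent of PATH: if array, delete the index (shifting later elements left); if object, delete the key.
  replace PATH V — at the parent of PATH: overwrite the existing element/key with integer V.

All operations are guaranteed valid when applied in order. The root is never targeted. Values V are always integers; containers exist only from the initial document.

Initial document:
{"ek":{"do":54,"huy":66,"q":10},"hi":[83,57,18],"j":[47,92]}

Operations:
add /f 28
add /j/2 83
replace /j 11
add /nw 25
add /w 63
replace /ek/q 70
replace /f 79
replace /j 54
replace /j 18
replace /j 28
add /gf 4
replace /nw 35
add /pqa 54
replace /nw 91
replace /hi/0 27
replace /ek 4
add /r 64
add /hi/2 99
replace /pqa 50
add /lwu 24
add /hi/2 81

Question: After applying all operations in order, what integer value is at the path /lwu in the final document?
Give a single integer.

After op 1 (add /f 28): {"ek":{"do":54,"huy":66,"q":10},"f":28,"hi":[83,57,18],"j":[47,92]}
After op 2 (add /j/2 83): {"ek":{"do":54,"huy":66,"q":10},"f":28,"hi":[83,57,18],"j":[47,92,83]}
After op 3 (replace /j 11): {"ek":{"do":54,"huy":66,"q":10},"f":28,"hi":[83,57,18],"j":11}
After op 4 (add /nw 25): {"ek":{"do":54,"huy":66,"q":10},"f":28,"hi":[83,57,18],"j":11,"nw":25}
After op 5 (add /w 63): {"ek":{"do":54,"huy":66,"q":10},"f":28,"hi":[83,57,18],"j":11,"nw":25,"w":63}
After op 6 (replace /ek/q 70): {"ek":{"do":54,"huy":66,"q":70},"f":28,"hi":[83,57,18],"j":11,"nw":25,"w":63}
After op 7 (replace /f 79): {"ek":{"do":54,"huy":66,"q":70},"f":79,"hi":[83,57,18],"j":11,"nw":25,"w":63}
After op 8 (replace /j 54): {"ek":{"do":54,"huy":66,"q":70},"f":79,"hi":[83,57,18],"j":54,"nw":25,"w":63}
After op 9 (replace /j 18): {"ek":{"do":54,"huy":66,"q":70},"f":79,"hi":[83,57,18],"j":18,"nw":25,"w":63}
After op 10 (replace /j 28): {"ek":{"do":54,"huy":66,"q":70},"f":79,"hi":[83,57,18],"j":28,"nw":25,"w":63}
After op 11 (add /gf 4): {"ek":{"do":54,"huy":66,"q":70},"f":79,"gf":4,"hi":[83,57,18],"j":28,"nw":25,"w":63}
After op 12 (replace /nw 35): {"ek":{"do":54,"huy":66,"q":70},"f":79,"gf":4,"hi":[83,57,18],"j":28,"nw":35,"w":63}
After op 13 (add /pqa 54): {"ek":{"do":54,"huy":66,"q":70},"f":79,"gf":4,"hi":[83,57,18],"j":28,"nw":35,"pqa":54,"w":63}
After op 14 (replace /nw 91): {"ek":{"do":54,"huy":66,"q":70},"f":79,"gf":4,"hi":[83,57,18],"j":28,"nw":91,"pqa":54,"w":63}
After op 15 (replace /hi/0 27): {"ek":{"do":54,"huy":66,"q":70},"f":79,"gf":4,"hi":[27,57,18],"j":28,"nw":91,"pqa":54,"w":63}
After op 16 (replace /ek 4): {"ek":4,"f":79,"gf":4,"hi":[27,57,18],"j":28,"nw":91,"pqa":54,"w":63}
After op 17 (add /r 64): {"ek":4,"f":79,"gf":4,"hi":[27,57,18],"j":28,"nw":91,"pqa":54,"r":64,"w":63}
After op 18 (add /hi/2 99): {"ek":4,"f":79,"gf":4,"hi":[27,57,99,18],"j":28,"nw":91,"pqa":54,"r":64,"w":63}
After op 19 (replace /pqa 50): {"ek":4,"f":79,"gf":4,"hi":[27,57,99,18],"j":28,"nw":91,"pqa":50,"r":64,"w":63}
After op 20 (add /lwu 24): {"ek":4,"f":79,"gf":4,"hi":[27,57,99,18],"j":28,"lwu":24,"nw":91,"pqa":50,"r":64,"w":63}
After op 21 (add /hi/2 81): {"ek":4,"f":79,"gf":4,"hi":[27,57,81,99,18],"j":28,"lwu":24,"nw":91,"pqa":50,"r":64,"w":63}
Value at /lwu: 24

Answer: 24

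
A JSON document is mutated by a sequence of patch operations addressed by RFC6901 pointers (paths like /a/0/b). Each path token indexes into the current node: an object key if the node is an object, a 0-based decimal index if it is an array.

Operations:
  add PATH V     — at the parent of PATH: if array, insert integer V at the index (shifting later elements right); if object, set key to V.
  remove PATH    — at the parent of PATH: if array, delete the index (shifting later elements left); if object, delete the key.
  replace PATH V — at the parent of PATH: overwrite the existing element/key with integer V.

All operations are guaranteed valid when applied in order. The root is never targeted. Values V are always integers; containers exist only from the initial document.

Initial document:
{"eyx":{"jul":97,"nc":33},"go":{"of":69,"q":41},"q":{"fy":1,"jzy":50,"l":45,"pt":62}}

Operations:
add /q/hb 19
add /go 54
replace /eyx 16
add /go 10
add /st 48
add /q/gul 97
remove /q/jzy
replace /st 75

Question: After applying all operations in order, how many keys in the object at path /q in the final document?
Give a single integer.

Answer: 5

Derivation:
After op 1 (add /q/hb 19): {"eyx":{"jul":97,"nc":33},"go":{"of":69,"q":41},"q":{"fy":1,"hb":19,"jzy":50,"l":45,"pt":62}}
After op 2 (add /go 54): {"eyx":{"jul":97,"nc":33},"go":54,"q":{"fy":1,"hb":19,"jzy":50,"l":45,"pt":62}}
After op 3 (replace /eyx 16): {"eyx":16,"go":54,"q":{"fy":1,"hb":19,"jzy":50,"l":45,"pt":62}}
After op 4 (add /go 10): {"eyx":16,"go":10,"q":{"fy":1,"hb":19,"jzy":50,"l":45,"pt":62}}
After op 5 (add /st 48): {"eyx":16,"go":10,"q":{"fy":1,"hb":19,"jzy":50,"l":45,"pt":62},"st":48}
After op 6 (add /q/gul 97): {"eyx":16,"go":10,"q":{"fy":1,"gul":97,"hb":19,"jzy":50,"l":45,"pt":62},"st":48}
After op 7 (remove /q/jzy): {"eyx":16,"go":10,"q":{"fy":1,"gul":97,"hb":19,"l":45,"pt":62},"st":48}
After op 8 (replace /st 75): {"eyx":16,"go":10,"q":{"fy":1,"gul":97,"hb":19,"l":45,"pt":62},"st":75}
Size at path /q: 5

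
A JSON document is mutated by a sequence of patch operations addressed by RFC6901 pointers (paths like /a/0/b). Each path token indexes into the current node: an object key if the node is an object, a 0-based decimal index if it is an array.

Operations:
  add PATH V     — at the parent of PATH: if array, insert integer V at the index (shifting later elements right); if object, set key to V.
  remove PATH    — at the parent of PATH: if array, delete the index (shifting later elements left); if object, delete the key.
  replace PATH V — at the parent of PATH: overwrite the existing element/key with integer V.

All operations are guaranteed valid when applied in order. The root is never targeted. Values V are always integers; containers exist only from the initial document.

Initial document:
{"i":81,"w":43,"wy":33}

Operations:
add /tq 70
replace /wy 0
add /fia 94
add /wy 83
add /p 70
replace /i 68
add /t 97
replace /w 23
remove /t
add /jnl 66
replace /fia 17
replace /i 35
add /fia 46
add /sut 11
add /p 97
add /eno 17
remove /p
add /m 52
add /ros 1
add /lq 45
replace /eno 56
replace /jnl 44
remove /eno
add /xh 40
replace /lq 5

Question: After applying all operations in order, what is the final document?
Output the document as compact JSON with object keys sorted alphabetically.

After op 1 (add /tq 70): {"i":81,"tq":70,"w":43,"wy":33}
After op 2 (replace /wy 0): {"i":81,"tq":70,"w":43,"wy":0}
After op 3 (add /fia 94): {"fia":94,"i":81,"tq":70,"w":43,"wy":0}
After op 4 (add /wy 83): {"fia":94,"i":81,"tq":70,"w":43,"wy":83}
After op 5 (add /p 70): {"fia":94,"i":81,"p":70,"tq":70,"w":43,"wy":83}
After op 6 (replace /i 68): {"fia":94,"i":68,"p":70,"tq":70,"w":43,"wy":83}
After op 7 (add /t 97): {"fia":94,"i":68,"p":70,"t":97,"tq":70,"w":43,"wy":83}
After op 8 (replace /w 23): {"fia":94,"i":68,"p":70,"t":97,"tq":70,"w":23,"wy":83}
After op 9 (remove /t): {"fia":94,"i":68,"p":70,"tq":70,"w":23,"wy":83}
After op 10 (add /jnl 66): {"fia":94,"i":68,"jnl":66,"p":70,"tq":70,"w":23,"wy":83}
After op 11 (replace /fia 17): {"fia":17,"i":68,"jnl":66,"p":70,"tq":70,"w":23,"wy":83}
After op 12 (replace /i 35): {"fia":17,"i":35,"jnl":66,"p":70,"tq":70,"w":23,"wy":83}
After op 13 (add /fia 46): {"fia":46,"i":35,"jnl":66,"p":70,"tq":70,"w":23,"wy":83}
After op 14 (add /sut 11): {"fia":46,"i":35,"jnl":66,"p":70,"sut":11,"tq":70,"w":23,"wy":83}
After op 15 (add /p 97): {"fia":46,"i":35,"jnl":66,"p":97,"sut":11,"tq":70,"w":23,"wy":83}
After op 16 (add /eno 17): {"eno":17,"fia":46,"i":35,"jnl":66,"p":97,"sut":11,"tq":70,"w":23,"wy":83}
After op 17 (remove /p): {"eno":17,"fia":46,"i":35,"jnl":66,"sut":11,"tq":70,"w":23,"wy":83}
After op 18 (add /m 52): {"eno":17,"fia":46,"i":35,"jnl":66,"m":52,"sut":11,"tq":70,"w":23,"wy":83}
After op 19 (add /ros 1): {"eno":17,"fia":46,"i":35,"jnl":66,"m":52,"ros":1,"sut":11,"tq":70,"w":23,"wy":83}
After op 20 (add /lq 45): {"eno":17,"fia":46,"i":35,"jnl":66,"lq":45,"m":52,"ros":1,"sut":11,"tq":70,"w":23,"wy":83}
After op 21 (replace /eno 56): {"eno":56,"fia":46,"i":35,"jnl":66,"lq":45,"m":52,"ros":1,"sut":11,"tq":70,"w":23,"wy":83}
After op 22 (replace /jnl 44): {"eno":56,"fia":46,"i":35,"jnl":44,"lq":45,"m":52,"ros":1,"sut":11,"tq":70,"w":23,"wy":83}
After op 23 (remove /eno): {"fia":46,"i":35,"jnl":44,"lq":45,"m":52,"ros":1,"sut":11,"tq":70,"w":23,"wy":83}
After op 24 (add /xh 40): {"fia":46,"i":35,"jnl":44,"lq":45,"m":52,"ros":1,"sut":11,"tq":70,"w":23,"wy":83,"xh":40}
After op 25 (replace /lq 5): {"fia":46,"i":35,"jnl":44,"lq":5,"m":52,"ros":1,"sut":11,"tq":70,"w":23,"wy":83,"xh":40}

Answer: {"fia":46,"i":35,"jnl":44,"lq":5,"m":52,"ros":1,"sut":11,"tq":70,"w":23,"wy":83,"xh":40}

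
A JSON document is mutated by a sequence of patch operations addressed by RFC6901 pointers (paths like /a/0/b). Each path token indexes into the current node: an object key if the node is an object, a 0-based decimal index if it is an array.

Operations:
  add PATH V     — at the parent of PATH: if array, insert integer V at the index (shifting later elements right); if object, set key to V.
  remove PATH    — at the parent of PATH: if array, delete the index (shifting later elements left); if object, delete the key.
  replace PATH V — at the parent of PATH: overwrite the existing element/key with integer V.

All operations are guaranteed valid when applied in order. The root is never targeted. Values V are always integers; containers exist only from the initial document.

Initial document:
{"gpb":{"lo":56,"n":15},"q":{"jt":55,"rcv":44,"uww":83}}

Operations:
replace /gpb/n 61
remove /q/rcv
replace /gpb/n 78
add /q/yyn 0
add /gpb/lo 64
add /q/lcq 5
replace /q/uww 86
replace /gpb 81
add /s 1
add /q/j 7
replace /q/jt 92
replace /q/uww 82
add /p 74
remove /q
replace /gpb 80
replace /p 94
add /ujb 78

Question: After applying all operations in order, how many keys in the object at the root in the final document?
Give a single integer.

Answer: 4

Derivation:
After op 1 (replace /gpb/n 61): {"gpb":{"lo":56,"n":61},"q":{"jt":55,"rcv":44,"uww":83}}
After op 2 (remove /q/rcv): {"gpb":{"lo":56,"n":61},"q":{"jt":55,"uww":83}}
After op 3 (replace /gpb/n 78): {"gpb":{"lo":56,"n":78},"q":{"jt":55,"uww":83}}
After op 4 (add /q/yyn 0): {"gpb":{"lo":56,"n":78},"q":{"jt":55,"uww":83,"yyn":0}}
After op 5 (add /gpb/lo 64): {"gpb":{"lo":64,"n":78},"q":{"jt":55,"uww":83,"yyn":0}}
After op 6 (add /q/lcq 5): {"gpb":{"lo":64,"n":78},"q":{"jt":55,"lcq":5,"uww":83,"yyn":0}}
After op 7 (replace /q/uww 86): {"gpb":{"lo":64,"n":78},"q":{"jt":55,"lcq":5,"uww":86,"yyn":0}}
After op 8 (replace /gpb 81): {"gpb":81,"q":{"jt":55,"lcq":5,"uww":86,"yyn":0}}
After op 9 (add /s 1): {"gpb":81,"q":{"jt":55,"lcq":5,"uww":86,"yyn":0},"s":1}
After op 10 (add /q/j 7): {"gpb":81,"q":{"j":7,"jt":55,"lcq":5,"uww":86,"yyn":0},"s":1}
After op 11 (replace /q/jt 92): {"gpb":81,"q":{"j":7,"jt":92,"lcq":5,"uww":86,"yyn":0},"s":1}
After op 12 (replace /q/uww 82): {"gpb":81,"q":{"j":7,"jt":92,"lcq":5,"uww":82,"yyn":0},"s":1}
After op 13 (add /p 74): {"gpb":81,"p":74,"q":{"j":7,"jt":92,"lcq":5,"uww":82,"yyn":0},"s":1}
After op 14 (remove /q): {"gpb":81,"p":74,"s":1}
After op 15 (replace /gpb 80): {"gpb":80,"p":74,"s":1}
After op 16 (replace /p 94): {"gpb":80,"p":94,"s":1}
After op 17 (add /ujb 78): {"gpb":80,"p":94,"s":1,"ujb":78}
Size at the root: 4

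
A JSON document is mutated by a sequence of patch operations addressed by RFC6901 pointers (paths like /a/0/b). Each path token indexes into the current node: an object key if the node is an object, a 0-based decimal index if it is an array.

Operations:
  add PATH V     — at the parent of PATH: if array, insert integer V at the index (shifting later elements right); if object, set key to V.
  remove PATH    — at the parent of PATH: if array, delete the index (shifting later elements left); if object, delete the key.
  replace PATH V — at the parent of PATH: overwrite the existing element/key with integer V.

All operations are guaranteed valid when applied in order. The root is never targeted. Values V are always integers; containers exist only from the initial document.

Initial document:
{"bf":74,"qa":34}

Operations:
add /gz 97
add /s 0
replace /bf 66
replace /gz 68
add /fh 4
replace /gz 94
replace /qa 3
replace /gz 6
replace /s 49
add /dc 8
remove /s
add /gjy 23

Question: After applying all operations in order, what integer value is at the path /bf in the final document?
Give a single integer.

After op 1 (add /gz 97): {"bf":74,"gz":97,"qa":34}
After op 2 (add /s 0): {"bf":74,"gz":97,"qa":34,"s":0}
After op 3 (replace /bf 66): {"bf":66,"gz":97,"qa":34,"s":0}
After op 4 (replace /gz 68): {"bf":66,"gz":68,"qa":34,"s":0}
After op 5 (add /fh 4): {"bf":66,"fh":4,"gz":68,"qa":34,"s":0}
After op 6 (replace /gz 94): {"bf":66,"fh":4,"gz":94,"qa":34,"s":0}
After op 7 (replace /qa 3): {"bf":66,"fh":4,"gz":94,"qa":3,"s":0}
After op 8 (replace /gz 6): {"bf":66,"fh":4,"gz":6,"qa":3,"s":0}
After op 9 (replace /s 49): {"bf":66,"fh":4,"gz":6,"qa":3,"s":49}
After op 10 (add /dc 8): {"bf":66,"dc":8,"fh":4,"gz":6,"qa":3,"s":49}
After op 11 (remove /s): {"bf":66,"dc":8,"fh":4,"gz":6,"qa":3}
After op 12 (add /gjy 23): {"bf":66,"dc":8,"fh":4,"gjy":23,"gz":6,"qa":3}
Value at /bf: 66

Answer: 66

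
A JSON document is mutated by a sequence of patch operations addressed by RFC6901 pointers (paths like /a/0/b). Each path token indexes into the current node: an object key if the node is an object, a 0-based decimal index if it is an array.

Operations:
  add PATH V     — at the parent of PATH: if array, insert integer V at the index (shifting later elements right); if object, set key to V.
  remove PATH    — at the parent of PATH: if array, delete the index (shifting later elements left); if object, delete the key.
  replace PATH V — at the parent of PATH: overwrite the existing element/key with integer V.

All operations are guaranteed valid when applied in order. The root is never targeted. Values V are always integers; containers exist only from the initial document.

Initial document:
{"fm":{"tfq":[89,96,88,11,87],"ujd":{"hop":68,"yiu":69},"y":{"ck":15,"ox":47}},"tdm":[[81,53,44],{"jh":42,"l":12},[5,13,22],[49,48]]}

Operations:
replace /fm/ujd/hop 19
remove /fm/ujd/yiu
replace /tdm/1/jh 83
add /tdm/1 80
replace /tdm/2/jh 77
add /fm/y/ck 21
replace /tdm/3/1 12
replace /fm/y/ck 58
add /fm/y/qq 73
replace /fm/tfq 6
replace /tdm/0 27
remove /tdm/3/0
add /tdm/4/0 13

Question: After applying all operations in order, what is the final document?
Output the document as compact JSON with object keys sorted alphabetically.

Answer: {"fm":{"tfq":6,"ujd":{"hop":19},"y":{"ck":58,"ox":47,"qq":73}},"tdm":[27,80,{"jh":77,"l":12},[12,22],[13,49,48]]}

Derivation:
After op 1 (replace /fm/ujd/hop 19): {"fm":{"tfq":[89,96,88,11,87],"ujd":{"hop":19,"yiu":69},"y":{"ck":15,"ox":47}},"tdm":[[81,53,44],{"jh":42,"l":12},[5,13,22],[49,48]]}
After op 2 (remove /fm/ujd/yiu): {"fm":{"tfq":[89,96,88,11,87],"ujd":{"hop":19},"y":{"ck":15,"ox":47}},"tdm":[[81,53,44],{"jh":42,"l":12},[5,13,22],[49,48]]}
After op 3 (replace /tdm/1/jh 83): {"fm":{"tfq":[89,96,88,11,87],"ujd":{"hop":19},"y":{"ck":15,"ox":47}},"tdm":[[81,53,44],{"jh":83,"l":12},[5,13,22],[49,48]]}
After op 4 (add /tdm/1 80): {"fm":{"tfq":[89,96,88,11,87],"ujd":{"hop":19},"y":{"ck":15,"ox":47}},"tdm":[[81,53,44],80,{"jh":83,"l":12},[5,13,22],[49,48]]}
After op 5 (replace /tdm/2/jh 77): {"fm":{"tfq":[89,96,88,11,87],"ujd":{"hop":19},"y":{"ck":15,"ox":47}},"tdm":[[81,53,44],80,{"jh":77,"l":12},[5,13,22],[49,48]]}
After op 6 (add /fm/y/ck 21): {"fm":{"tfq":[89,96,88,11,87],"ujd":{"hop":19},"y":{"ck":21,"ox":47}},"tdm":[[81,53,44],80,{"jh":77,"l":12},[5,13,22],[49,48]]}
After op 7 (replace /tdm/3/1 12): {"fm":{"tfq":[89,96,88,11,87],"ujd":{"hop":19},"y":{"ck":21,"ox":47}},"tdm":[[81,53,44],80,{"jh":77,"l":12},[5,12,22],[49,48]]}
After op 8 (replace /fm/y/ck 58): {"fm":{"tfq":[89,96,88,11,87],"ujd":{"hop":19},"y":{"ck":58,"ox":47}},"tdm":[[81,53,44],80,{"jh":77,"l":12},[5,12,22],[49,48]]}
After op 9 (add /fm/y/qq 73): {"fm":{"tfq":[89,96,88,11,87],"ujd":{"hop":19},"y":{"ck":58,"ox":47,"qq":73}},"tdm":[[81,53,44],80,{"jh":77,"l":12},[5,12,22],[49,48]]}
After op 10 (replace /fm/tfq 6): {"fm":{"tfq":6,"ujd":{"hop":19},"y":{"ck":58,"ox":47,"qq":73}},"tdm":[[81,53,44],80,{"jh":77,"l":12},[5,12,22],[49,48]]}
After op 11 (replace /tdm/0 27): {"fm":{"tfq":6,"ujd":{"hop":19},"y":{"ck":58,"ox":47,"qq":73}},"tdm":[27,80,{"jh":77,"l":12},[5,12,22],[49,48]]}
After op 12 (remove /tdm/3/0): {"fm":{"tfq":6,"ujd":{"hop":19},"y":{"ck":58,"ox":47,"qq":73}},"tdm":[27,80,{"jh":77,"l":12},[12,22],[49,48]]}
After op 13 (add /tdm/4/0 13): {"fm":{"tfq":6,"ujd":{"hop":19},"y":{"ck":58,"ox":47,"qq":73}},"tdm":[27,80,{"jh":77,"l":12},[12,22],[13,49,48]]}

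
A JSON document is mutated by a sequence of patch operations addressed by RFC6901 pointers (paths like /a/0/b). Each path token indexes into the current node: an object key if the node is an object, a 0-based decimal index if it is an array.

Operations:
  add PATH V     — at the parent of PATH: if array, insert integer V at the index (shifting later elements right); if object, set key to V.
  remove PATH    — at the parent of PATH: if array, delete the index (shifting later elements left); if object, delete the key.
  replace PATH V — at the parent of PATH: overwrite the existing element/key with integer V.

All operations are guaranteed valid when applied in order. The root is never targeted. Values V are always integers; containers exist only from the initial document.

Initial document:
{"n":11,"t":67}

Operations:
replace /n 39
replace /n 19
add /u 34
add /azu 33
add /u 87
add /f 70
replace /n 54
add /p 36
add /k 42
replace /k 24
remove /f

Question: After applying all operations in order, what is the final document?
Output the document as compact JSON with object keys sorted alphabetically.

After op 1 (replace /n 39): {"n":39,"t":67}
After op 2 (replace /n 19): {"n":19,"t":67}
After op 3 (add /u 34): {"n":19,"t":67,"u":34}
After op 4 (add /azu 33): {"azu":33,"n":19,"t":67,"u":34}
After op 5 (add /u 87): {"azu":33,"n":19,"t":67,"u":87}
After op 6 (add /f 70): {"azu":33,"f":70,"n":19,"t":67,"u":87}
After op 7 (replace /n 54): {"azu":33,"f":70,"n":54,"t":67,"u":87}
After op 8 (add /p 36): {"azu":33,"f":70,"n":54,"p":36,"t":67,"u":87}
After op 9 (add /k 42): {"azu":33,"f":70,"k":42,"n":54,"p":36,"t":67,"u":87}
After op 10 (replace /k 24): {"azu":33,"f":70,"k":24,"n":54,"p":36,"t":67,"u":87}
After op 11 (remove /f): {"azu":33,"k":24,"n":54,"p":36,"t":67,"u":87}

Answer: {"azu":33,"k":24,"n":54,"p":36,"t":67,"u":87}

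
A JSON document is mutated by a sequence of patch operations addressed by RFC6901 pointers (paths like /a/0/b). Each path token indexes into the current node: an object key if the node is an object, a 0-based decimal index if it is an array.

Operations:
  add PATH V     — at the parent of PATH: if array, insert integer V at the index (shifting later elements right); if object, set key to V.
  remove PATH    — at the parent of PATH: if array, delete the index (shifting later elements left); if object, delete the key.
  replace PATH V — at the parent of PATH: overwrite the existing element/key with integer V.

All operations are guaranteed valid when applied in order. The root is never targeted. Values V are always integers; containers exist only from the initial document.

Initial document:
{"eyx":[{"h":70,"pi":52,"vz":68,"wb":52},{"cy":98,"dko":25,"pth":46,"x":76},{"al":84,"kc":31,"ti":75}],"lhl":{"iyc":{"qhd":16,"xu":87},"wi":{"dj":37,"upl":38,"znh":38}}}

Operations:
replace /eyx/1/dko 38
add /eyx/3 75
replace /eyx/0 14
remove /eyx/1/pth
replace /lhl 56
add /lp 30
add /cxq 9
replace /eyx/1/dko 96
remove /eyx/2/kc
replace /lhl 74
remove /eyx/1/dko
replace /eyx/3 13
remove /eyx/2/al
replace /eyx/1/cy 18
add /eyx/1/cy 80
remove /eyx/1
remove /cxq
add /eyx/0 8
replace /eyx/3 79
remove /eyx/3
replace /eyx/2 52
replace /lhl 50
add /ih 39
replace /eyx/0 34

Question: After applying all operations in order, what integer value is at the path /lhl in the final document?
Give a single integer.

Answer: 50

Derivation:
After op 1 (replace /eyx/1/dko 38): {"eyx":[{"h":70,"pi":52,"vz":68,"wb":52},{"cy":98,"dko":38,"pth":46,"x":76},{"al":84,"kc":31,"ti":75}],"lhl":{"iyc":{"qhd":16,"xu":87},"wi":{"dj":37,"upl":38,"znh":38}}}
After op 2 (add /eyx/3 75): {"eyx":[{"h":70,"pi":52,"vz":68,"wb":52},{"cy":98,"dko":38,"pth":46,"x":76},{"al":84,"kc":31,"ti":75},75],"lhl":{"iyc":{"qhd":16,"xu":87},"wi":{"dj":37,"upl":38,"znh":38}}}
After op 3 (replace /eyx/0 14): {"eyx":[14,{"cy":98,"dko":38,"pth":46,"x":76},{"al":84,"kc":31,"ti":75},75],"lhl":{"iyc":{"qhd":16,"xu":87},"wi":{"dj":37,"upl":38,"znh":38}}}
After op 4 (remove /eyx/1/pth): {"eyx":[14,{"cy":98,"dko":38,"x":76},{"al":84,"kc":31,"ti":75},75],"lhl":{"iyc":{"qhd":16,"xu":87},"wi":{"dj":37,"upl":38,"znh":38}}}
After op 5 (replace /lhl 56): {"eyx":[14,{"cy":98,"dko":38,"x":76},{"al":84,"kc":31,"ti":75},75],"lhl":56}
After op 6 (add /lp 30): {"eyx":[14,{"cy":98,"dko":38,"x":76},{"al":84,"kc":31,"ti":75},75],"lhl":56,"lp":30}
After op 7 (add /cxq 9): {"cxq":9,"eyx":[14,{"cy":98,"dko":38,"x":76},{"al":84,"kc":31,"ti":75},75],"lhl":56,"lp":30}
After op 8 (replace /eyx/1/dko 96): {"cxq":9,"eyx":[14,{"cy":98,"dko":96,"x":76},{"al":84,"kc":31,"ti":75},75],"lhl":56,"lp":30}
After op 9 (remove /eyx/2/kc): {"cxq":9,"eyx":[14,{"cy":98,"dko":96,"x":76},{"al":84,"ti":75},75],"lhl":56,"lp":30}
After op 10 (replace /lhl 74): {"cxq":9,"eyx":[14,{"cy":98,"dko":96,"x":76},{"al":84,"ti":75},75],"lhl":74,"lp":30}
After op 11 (remove /eyx/1/dko): {"cxq":9,"eyx":[14,{"cy":98,"x":76},{"al":84,"ti":75},75],"lhl":74,"lp":30}
After op 12 (replace /eyx/3 13): {"cxq":9,"eyx":[14,{"cy":98,"x":76},{"al":84,"ti":75},13],"lhl":74,"lp":30}
After op 13 (remove /eyx/2/al): {"cxq":9,"eyx":[14,{"cy":98,"x":76},{"ti":75},13],"lhl":74,"lp":30}
After op 14 (replace /eyx/1/cy 18): {"cxq":9,"eyx":[14,{"cy":18,"x":76},{"ti":75},13],"lhl":74,"lp":30}
After op 15 (add /eyx/1/cy 80): {"cxq":9,"eyx":[14,{"cy":80,"x":76},{"ti":75},13],"lhl":74,"lp":30}
After op 16 (remove /eyx/1): {"cxq":9,"eyx":[14,{"ti":75},13],"lhl":74,"lp":30}
After op 17 (remove /cxq): {"eyx":[14,{"ti":75},13],"lhl":74,"lp":30}
After op 18 (add /eyx/0 8): {"eyx":[8,14,{"ti":75},13],"lhl":74,"lp":30}
After op 19 (replace /eyx/3 79): {"eyx":[8,14,{"ti":75},79],"lhl":74,"lp":30}
After op 20 (remove /eyx/3): {"eyx":[8,14,{"ti":75}],"lhl":74,"lp":30}
After op 21 (replace /eyx/2 52): {"eyx":[8,14,52],"lhl":74,"lp":30}
After op 22 (replace /lhl 50): {"eyx":[8,14,52],"lhl":50,"lp":30}
After op 23 (add /ih 39): {"eyx":[8,14,52],"ih":39,"lhl":50,"lp":30}
After op 24 (replace /eyx/0 34): {"eyx":[34,14,52],"ih":39,"lhl":50,"lp":30}
Value at /lhl: 50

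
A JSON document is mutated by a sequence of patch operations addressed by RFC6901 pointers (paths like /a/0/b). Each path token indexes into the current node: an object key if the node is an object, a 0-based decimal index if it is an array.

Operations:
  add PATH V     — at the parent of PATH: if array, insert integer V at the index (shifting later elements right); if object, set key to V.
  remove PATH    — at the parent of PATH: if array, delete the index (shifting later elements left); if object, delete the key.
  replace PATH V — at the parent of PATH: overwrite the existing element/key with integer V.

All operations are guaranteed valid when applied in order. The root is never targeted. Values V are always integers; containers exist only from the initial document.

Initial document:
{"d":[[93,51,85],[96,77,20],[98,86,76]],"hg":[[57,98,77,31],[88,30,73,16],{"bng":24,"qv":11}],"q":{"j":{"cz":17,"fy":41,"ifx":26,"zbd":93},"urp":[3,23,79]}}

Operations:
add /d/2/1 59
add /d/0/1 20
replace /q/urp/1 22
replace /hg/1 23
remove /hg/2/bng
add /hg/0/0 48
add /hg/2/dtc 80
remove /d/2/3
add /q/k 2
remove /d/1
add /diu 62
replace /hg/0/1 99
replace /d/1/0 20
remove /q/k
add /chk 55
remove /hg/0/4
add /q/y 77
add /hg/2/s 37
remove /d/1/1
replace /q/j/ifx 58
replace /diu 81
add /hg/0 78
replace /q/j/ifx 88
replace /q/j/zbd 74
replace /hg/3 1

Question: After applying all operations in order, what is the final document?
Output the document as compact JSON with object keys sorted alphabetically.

After op 1 (add /d/2/1 59): {"d":[[93,51,85],[96,77,20],[98,59,86,76]],"hg":[[57,98,77,31],[88,30,73,16],{"bng":24,"qv":11}],"q":{"j":{"cz":17,"fy":41,"ifx":26,"zbd":93},"urp":[3,23,79]}}
After op 2 (add /d/0/1 20): {"d":[[93,20,51,85],[96,77,20],[98,59,86,76]],"hg":[[57,98,77,31],[88,30,73,16],{"bng":24,"qv":11}],"q":{"j":{"cz":17,"fy":41,"ifx":26,"zbd":93},"urp":[3,23,79]}}
After op 3 (replace /q/urp/1 22): {"d":[[93,20,51,85],[96,77,20],[98,59,86,76]],"hg":[[57,98,77,31],[88,30,73,16],{"bng":24,"qv":11}],"q":{"j":{"cz":17,"fy":41,"ifx":26,"zbd":93},"urp":[3,22,79]}}
After op 4 (replace /hg/1 23): {"d":[[93,20,51,85],[96,77,20],[98,59,86,76]],"hg":[[57,98,77,31],23,{"bng":24,"qv":11}],"q":{"j":{"cz":17,"fy":41,"ifx":26,"zbd":93},"urp":[3,22,79]}}
After op 5 (remove /hg/2/bng): {"d":[[93,20,51,85],[96,77,20],[98,59,86,76]],"hg":[[57,98,77,31],23,{"qv":11}],"q":{"j":{"cz":17,"fy":41,"ifx":26,"zbd":93},"urp":[3,22,79]}}
After op 6 (add /hg/0/0 48): {"d":[[93,20,51,85],[96,77,20],[98,59,86,76]],"hg":[[48,57,98,77,31],23,{"qv":11}],"q":{"j":{"cz":17,"fy":41,"ifx":26,"zbd":93},"urp":[3,22,79]}}
After op 7 (add /hg/2/dtc 80): {"d":[[93,20,51,85],[96,77,20],[98,59,86,76]],"hg":[[48,57,98,77,31],23,{"dtc":80,"qv":11}],"q":{"j":{"cz":17,"fy":41,"ifx":26,"zbd":93},"urp":[3,22,79]}}
After op 8 (remove /d/2/3): {"d":[[93,20,51,85],[96,77,20],[98,59,86]],"hg":[[48,57,98,77,31],23,{"dtc":80,"qv":11}],"q":{"j":{"cz":17,"fy":41,"ifx":26,"zbd":93},"urp":[3,22,79]}}
After op 9 (add /q/k 2): {"d":[[93,20,51,85],[96,77,20],[98,59,86]],"hg":[[48,57,98,77,31],23,{"dtc":80,"qv":11}],"q":{"j":{"cz":17,"fy":41,"ifx":26,"zbd":93},"k":2,"urp":[3,22,79]}}
After op 10 (remove /d/1): {"d":[[93,20,51,85],[98,59,86]],"hg":[[48,57,98,77,31],23,{"dtc":80,"qv":11}],"q":{"j":{"cz":17,"fy":41,"ifx":26,"zbd":93},"k":2,"urp":[3,22,79]}}
After op 11 (add /diu 62): {"d":[[93,20,51,85],[98,59,86]],"diu":62,"hg":[[48,57,98,77,31],23,{"dtc":80,"qv":11}],"q":{"j":{"cz":17,"fy":41,"ifx":26,"zbd":93},"k":2,"urp":[3,22,79]}}
After op 12 (replace /hg/0/1 99): {"d":[[93,20,51,85],[98,59,86]],"diu":62,"hg":[[48,99,98,77,31],23,{"dtc":80,"qv":11}],"q":{"j":{"cz":17,"fy":41,"ifx":26,"zbd":93},"k":2,"urp":[3,22,79]}}
After op 13 (replace /d/1/0 20): {"d":[[93,20,51,85],[20,59,86]],"diu":62,"hg":[[48,99,98,77,31],23,{"dtc":80,"qv":11}],"q":{"j":{"cz":17,"fy":41,"ifx":26,"zbd":93},"k":2,"urp":[3,22,79]}}
After op 14 (remove /q/k): {"d":[[93,20,51,85],[20,59,86]],"diu":62,"hg":[[48,99,98,77,31],23,{"dtc":80,"qv":11}],"q":{"j":{"cz":17,"fy":41,"ifx":26,"zbd":93},"urp":[3,22,79]}}
After op 15 (add /chk 55): {"chk":55,"d":[[93,20,51,85],[20,59,86]],"diu":62,"hg":[[48,99,98,77,31],23,{"dtc":80,"qv":11}],"q":{"j":{"cz":17,"fy":41,"ifx":26,"zbd":93},"urp":[3,22,79]}}
After op 16 (remove /hg/0/4): {"chk":55,"d":[[93,20,51,85],[20,59,86]],"diu":62,"hg":[[48,99,98,77],23,{"dtc":80,"qv":11}],"q":{"j":{"cz":17,"fy":41,"ifx":26,"zbd":93},"urp":[3,22,79]}}
After op 17 (add /q/y 77): {"chk":55,"d":[[93,20,51,85],[20,59,86]],"diu":62,"hg":[[48,99,98,77],23,{"dtc":80,"qv":11}],"q":{"j":{"cz":17,"fy":41,"ifx":26,"zbd":93},"urp":[3,22,79],"y":77}}
After op 18 (add /hg/2/s 37): {"chk":55,"d":[[93,20,51,85],[20,59,86]],"diu":62,"hg":[[48,99,98,77],23,{"dtc":80,"qv":11,"s":37}],"q":{"j":{"cz":17,"fy":41,"ifx":26,"zbd":93},"urp":[3,22,79],"y":77}}
After op 19 (remove /d/1/1): {"chk":55,"d":[[93,20,51,85],[20,86]],"diu":62,"hg":[[48,99,98,77],23,{"dtc":80,"qv":11,"s":37}],"q":{"j":{"cz":17,"fy":41,"ifx":26,"zbd":93},"urp":[3,22,79],"y":77}}
After op 20 (replace /q/j/ifx 58): {"chk":55,"d":[[93,20,51,85],[20,86]],"diu":62,"hg":[[48,99,98,77],23,{"dtc":80,"qv":11,"s":37}],"q":{"j":{"cz":17,"fy":41,"ifx":58,"zbd":93},"urp":[3,22,79],"y":77}}
After op 21 (replace /diu 81): {"chk":55,"d":[[93,20,51,85],[20,86]],"diu":81,"hg":[[48,99,98,77],23,{"dtc":80,"qv":11,"s":37}],"q":{"j":{"cz":17,"fy":41,"ifx":58,"zbd":93},"urp":[3,22,79],"y":77}}
After op 22 (add /hg/0 78): {"chk":55,"d":[[93,20,51,85],[20,86]],"diu":81,"hg":[78,[48,99,98,77],23,{"dtc":80,"qv":11,"s":37}],"q":{"j":{"cz":17,"fy":41,"ifx":58,"zbd":93},"urp":[3,22,79],"y":77}}
After op 23 (replace /q/j/ifx 88): {"chk":55,"d":[[93,20,51,85],[20,86]],"diu":81,"hg":[78,[48,99,98,77],23,{"dtc":80,"qv":11,"s":37}],"q":{"j":{"cz":17,"fy":41,"ifx":88,"zbd":93},"urp":[3,22,79],"y":77}}
After op 24 (replace /q/j/zbd 74): {"chk":55,"d":[[93,20,51,85],[20,86]],"diu":81,"hg":[78,[48,99,98,77],23,{"dtc":80,"qv":11,"s":37}],"q":{"j":{"cz":17,"fy":41,"ifx":88,"zbd":74},"urp":[3,22,79],"y":77}}
After op 25 (replace /hg/3 1): {"chk":55,"d":[[93,20,51,85],[20,86]],"diu":81,"hg":[78,[48,99,98,77],23,1],"q":{"j":{"cz":17,"fy":41,"ifx":88,"zbd":74},"urp":[3,22,79],"y":77}}

Answer: {"chk":55,"d":[[93,20,51,85],[20,86]],"diu":81,"hg":[78,[48,99,98,77],23,1],"q":{"j":{"cz":17,"fy":41,"ifx":88,"zbd":74},"urp":[3,22,79],"y":77}}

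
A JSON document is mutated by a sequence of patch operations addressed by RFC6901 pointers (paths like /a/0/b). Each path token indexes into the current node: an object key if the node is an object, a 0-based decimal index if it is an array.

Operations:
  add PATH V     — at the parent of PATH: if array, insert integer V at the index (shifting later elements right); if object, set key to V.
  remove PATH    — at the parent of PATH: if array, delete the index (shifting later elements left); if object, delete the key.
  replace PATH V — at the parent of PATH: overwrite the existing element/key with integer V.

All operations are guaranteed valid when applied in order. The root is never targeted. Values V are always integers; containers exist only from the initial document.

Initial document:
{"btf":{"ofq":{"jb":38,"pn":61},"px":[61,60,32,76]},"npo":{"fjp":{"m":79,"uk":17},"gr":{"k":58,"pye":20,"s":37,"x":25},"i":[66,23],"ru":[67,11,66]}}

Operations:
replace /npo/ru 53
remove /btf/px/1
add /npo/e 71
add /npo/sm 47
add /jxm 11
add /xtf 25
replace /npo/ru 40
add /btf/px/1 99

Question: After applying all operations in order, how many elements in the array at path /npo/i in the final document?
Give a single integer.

After op 1 (replace /npo/ru 53): {"btf":{"ofq":{"jb":38,"pn":61},"px":[61,60,32,76]},"npo":{"fjp":{"m":79,"uk":17},"gr":{"k":58,"pye":20,"s":37,"x":25},"i":[66,23],"ru":53}}
After op 2 (remove /btf/px/1): {"btf":{"ofq":{"jb":38,"pn":61},"px":[61,32,76]},"npo":{"fjp":{"m":79,"uk":17},"gr":{"k":58,"pye":20,"s":37,"x":25},"i":[66,23],"ru":53}}
After op 3 (add /npo/e 71): {"btf":{"ofq":{"jb":38,"pn":61},"px":[61,32,76]},"npo":{"e":71,"fjp":{"m":79,"uk":17},"gr":{"k":58,"pye":20,"s":37,"x":25},"i":[66,23],"ru":53}}
After op 4 (add /npo/sm 47): {"btf":{"ofq":{"jb":38,"pn":61},"px":[61,32,76]},"npo":{"e":71,"fjp":{"m":79,"uk":17},"gr":{"k":58,"pye":20,"s":37,"x":25},"i":[66,23],"ru":53,"sm":47}}
After op 5 (add /jxm 11): {"btf":{"ofq":{"jb":38,"pn":61},"px":[61,32,76]},"jxm":11,"npo":{"e":71,"fjp":{"m":79,"uk":17},"gr":{"k":58,"pye":20,"s":37,"x":25},"i":[66,23],"ru":53,"sm":47}}
After op 6 (add /xtf 25): {"btf":{"ofq":{"jb":38,"pn":61},"px":[61,32,76]},"jxm":11,"npo":{"e":71,"fjp":{"m":79,"uk":17},"gr":{"k":58,"pye":20,"s":37,"x":25},"i":[66,23],"ru":53,"sm":47},"xtf":25}
After op 7 (replace /npo/ru 40): {"btf":{"ofq":{"jb":38,"pn":61},"px":[61,32,76]},"jxm":11,"npo":{"e":71,"fjp":{"m":79,"uk":17},"gr":{"k":58,"pye":20,"s":37,"x":25},"i":[66,23],"ru":40,"sm":47},"xtf":25}
After op 8 (add /btf/px/1 99): {"btf":{"ofq":{"jb":38,"pn":61},"px":[61,99,32,76]},"jxm":11,"npo":{"e":71,"fjp":{"m":79,"uk":17},"gr":{"k":58,"pye":20,"s":37,"x":25},"i":[66,23],"ru":40,"sm":47},"xtf":25}
Size at path /npo/i: 2

Answer: 2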